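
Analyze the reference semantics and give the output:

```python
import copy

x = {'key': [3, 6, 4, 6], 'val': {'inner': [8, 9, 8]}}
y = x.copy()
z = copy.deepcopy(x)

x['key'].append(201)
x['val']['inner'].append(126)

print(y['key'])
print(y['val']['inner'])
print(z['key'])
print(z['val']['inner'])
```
[3, 6, 4, 6, 201]
[8, 9, 8, 126]
[3, 6, 4, 6]
[8, 9, 8]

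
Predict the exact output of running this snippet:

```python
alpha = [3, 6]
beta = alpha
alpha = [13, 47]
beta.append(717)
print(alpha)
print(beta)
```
[13, 47]
[3, 6, 717]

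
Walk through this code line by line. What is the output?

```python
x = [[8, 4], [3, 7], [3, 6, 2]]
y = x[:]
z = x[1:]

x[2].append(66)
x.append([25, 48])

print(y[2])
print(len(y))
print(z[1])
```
[3, 6, 2, 66]
3
[3, 6, 2, 66]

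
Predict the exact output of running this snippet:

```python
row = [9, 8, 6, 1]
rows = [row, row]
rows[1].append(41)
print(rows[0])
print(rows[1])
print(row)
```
[9, 8, 6, 1, 41]
[9, 8, 6, 1, 41]
[9, 8, 6, 1, 41]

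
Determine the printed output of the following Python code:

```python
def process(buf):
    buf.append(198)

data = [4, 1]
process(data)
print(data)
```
[4, 1, 198]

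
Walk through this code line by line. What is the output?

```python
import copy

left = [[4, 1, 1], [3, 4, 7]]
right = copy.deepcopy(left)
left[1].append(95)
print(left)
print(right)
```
[[4, 1, 1], [3, 4, 7, 95]]
[[4, 1, 1], [3, 4, 7]]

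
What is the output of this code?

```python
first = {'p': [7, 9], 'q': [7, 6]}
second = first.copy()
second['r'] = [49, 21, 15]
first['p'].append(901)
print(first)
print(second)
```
{'p': [7, 9, 901], 'q': [7, 6]}
{'p': [7, 9, 901], 'q': [7, 6], 'r': [49, 21, 15]}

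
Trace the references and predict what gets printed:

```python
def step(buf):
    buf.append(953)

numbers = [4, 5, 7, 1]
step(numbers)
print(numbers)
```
[4, 5, 7, 1, 953]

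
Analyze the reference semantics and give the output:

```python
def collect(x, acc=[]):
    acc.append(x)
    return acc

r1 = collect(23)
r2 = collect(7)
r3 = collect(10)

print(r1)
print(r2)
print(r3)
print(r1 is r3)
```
[23, 7, 10]
[23, 7, 10]
[23, 7, 10]
True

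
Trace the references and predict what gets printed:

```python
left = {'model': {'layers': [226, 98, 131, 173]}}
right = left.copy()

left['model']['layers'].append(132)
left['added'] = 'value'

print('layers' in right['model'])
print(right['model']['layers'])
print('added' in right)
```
True
[226, 98, 131, 173, 132]
False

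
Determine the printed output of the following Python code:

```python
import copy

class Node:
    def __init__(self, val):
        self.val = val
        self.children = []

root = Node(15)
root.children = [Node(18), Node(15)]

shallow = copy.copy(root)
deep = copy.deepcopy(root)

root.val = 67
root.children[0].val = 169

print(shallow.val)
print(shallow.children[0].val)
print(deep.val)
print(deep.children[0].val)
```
15
169
15
18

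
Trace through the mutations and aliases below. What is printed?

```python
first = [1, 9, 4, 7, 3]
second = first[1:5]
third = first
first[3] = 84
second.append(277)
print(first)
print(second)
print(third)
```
[1, 9, 4, 84, 3]
[9, 4, 7, 3, 277]
[1, 9, 4, 84, 3]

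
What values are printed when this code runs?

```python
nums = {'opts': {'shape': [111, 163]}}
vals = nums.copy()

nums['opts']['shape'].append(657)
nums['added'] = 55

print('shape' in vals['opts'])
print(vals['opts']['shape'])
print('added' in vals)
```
True
[111, 163, 657]
False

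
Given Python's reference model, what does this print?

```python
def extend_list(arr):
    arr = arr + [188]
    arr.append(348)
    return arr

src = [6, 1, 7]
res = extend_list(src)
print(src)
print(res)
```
[6, 1, 7]
[6, 1, 7, 188, 348]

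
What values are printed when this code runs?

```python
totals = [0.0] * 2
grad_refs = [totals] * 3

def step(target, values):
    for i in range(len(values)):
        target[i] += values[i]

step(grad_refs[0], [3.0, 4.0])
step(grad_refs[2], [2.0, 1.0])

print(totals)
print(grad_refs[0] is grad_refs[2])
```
[5.0, 5.0]
True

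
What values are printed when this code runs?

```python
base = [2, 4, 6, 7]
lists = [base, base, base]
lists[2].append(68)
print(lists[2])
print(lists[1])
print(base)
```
[2, 4, 6, 7, 68]
[2, 4, 6, 7, 68]
[2, 4, 6, 7, 68]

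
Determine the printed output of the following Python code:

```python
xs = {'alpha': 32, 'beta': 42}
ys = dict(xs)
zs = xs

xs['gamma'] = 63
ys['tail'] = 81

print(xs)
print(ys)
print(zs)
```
{'alpha': 32, 'beta': 42, 'gamma': 63}
{'alpha': 32, 'beta': 42, 'tail': 81}
{'alpha': 32, 'beta': 42, 'gamma': 63}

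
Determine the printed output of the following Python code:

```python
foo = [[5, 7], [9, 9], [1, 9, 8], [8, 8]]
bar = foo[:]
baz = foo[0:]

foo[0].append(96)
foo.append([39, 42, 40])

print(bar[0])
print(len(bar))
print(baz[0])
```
[5, 7, 96]
4
[5, 7, 96]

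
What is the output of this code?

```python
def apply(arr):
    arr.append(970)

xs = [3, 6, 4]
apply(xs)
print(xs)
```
[3, 6, 4, 970]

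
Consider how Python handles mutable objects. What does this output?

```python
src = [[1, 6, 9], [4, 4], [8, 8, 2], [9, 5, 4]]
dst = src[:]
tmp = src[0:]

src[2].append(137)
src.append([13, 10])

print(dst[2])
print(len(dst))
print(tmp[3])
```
[8, 8, 2, 137]
4
[9, 5, 4]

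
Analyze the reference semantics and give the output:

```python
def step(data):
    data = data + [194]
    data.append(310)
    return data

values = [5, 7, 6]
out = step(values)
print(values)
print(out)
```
[5, 7, 6]
[5, 7, 6, 194, 310]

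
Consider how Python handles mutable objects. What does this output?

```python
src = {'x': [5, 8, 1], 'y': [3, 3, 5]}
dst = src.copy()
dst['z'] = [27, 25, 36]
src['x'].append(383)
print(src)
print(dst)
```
{'x': [5, 8, 1, 383], 'y': [3, 3, 5]}
{'x': [5, 8, 1, 383], 'y': [3, 3, 5], 'z': [27, 25, 36]}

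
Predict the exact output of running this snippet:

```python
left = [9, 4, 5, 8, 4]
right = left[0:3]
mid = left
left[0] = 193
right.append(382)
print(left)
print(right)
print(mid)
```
[193, 4, 5, 8, 4]
[9, 4, 5, 382]
[193, 4, 5, 8, 4]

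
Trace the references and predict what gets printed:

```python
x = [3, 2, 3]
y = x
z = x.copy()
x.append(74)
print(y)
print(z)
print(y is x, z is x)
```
[3, 2, 3, 74]
[3, 2, 3]
True False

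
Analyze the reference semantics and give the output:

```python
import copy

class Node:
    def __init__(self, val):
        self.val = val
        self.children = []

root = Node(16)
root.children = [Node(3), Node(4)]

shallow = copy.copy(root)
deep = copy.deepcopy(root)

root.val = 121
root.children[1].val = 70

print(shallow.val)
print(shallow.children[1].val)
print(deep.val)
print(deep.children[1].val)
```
16
70
16
4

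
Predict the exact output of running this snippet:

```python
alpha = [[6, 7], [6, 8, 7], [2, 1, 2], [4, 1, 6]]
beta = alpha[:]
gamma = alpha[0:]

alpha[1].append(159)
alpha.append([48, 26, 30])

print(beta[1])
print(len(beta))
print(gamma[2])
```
[6, 8, 7, 159]
4
[2, 1, 2]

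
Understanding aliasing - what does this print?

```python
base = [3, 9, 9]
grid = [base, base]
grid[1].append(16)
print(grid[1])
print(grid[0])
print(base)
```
[3, 9, 9, 16]
[3, 9, 9, 16]
[3, 9, 9, 16]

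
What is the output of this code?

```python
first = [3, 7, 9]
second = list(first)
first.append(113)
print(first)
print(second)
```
[3, 7, 9, 113]
[3, 7, 9]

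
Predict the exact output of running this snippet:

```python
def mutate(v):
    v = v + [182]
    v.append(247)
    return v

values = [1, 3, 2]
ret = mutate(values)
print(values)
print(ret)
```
[1, 3, 2]
[1, 3, 2, 182, 247]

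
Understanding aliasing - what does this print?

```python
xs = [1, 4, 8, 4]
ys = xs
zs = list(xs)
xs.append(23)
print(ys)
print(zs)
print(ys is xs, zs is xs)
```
[1, 4, 8, 4, 23]
[1, 4, 8, 4]
True False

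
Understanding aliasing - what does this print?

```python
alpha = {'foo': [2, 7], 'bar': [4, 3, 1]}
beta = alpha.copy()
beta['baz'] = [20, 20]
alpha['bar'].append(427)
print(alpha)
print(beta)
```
{'foo': [2, 7], 'bar': [4, 3, 1, 427]}
{'foo': [2, 7], 'bar': [4, 3, 1, 427], 'baz': [20, 20]}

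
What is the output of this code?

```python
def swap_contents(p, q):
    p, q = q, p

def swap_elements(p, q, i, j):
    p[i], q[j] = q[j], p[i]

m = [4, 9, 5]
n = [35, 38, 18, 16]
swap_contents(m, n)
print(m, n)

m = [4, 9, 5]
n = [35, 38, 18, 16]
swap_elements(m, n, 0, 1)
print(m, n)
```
[4, 9, 5] [35, 38, 18, 16]
[38, 9, 5] [35, 4, 18, 16]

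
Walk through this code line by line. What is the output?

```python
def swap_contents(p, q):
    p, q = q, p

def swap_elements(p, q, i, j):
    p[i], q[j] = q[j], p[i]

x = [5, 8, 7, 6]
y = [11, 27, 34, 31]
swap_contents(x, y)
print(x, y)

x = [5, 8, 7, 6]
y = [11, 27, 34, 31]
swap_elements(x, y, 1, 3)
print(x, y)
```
[5, 8, 7, 6] [11, 27, 34, 31]
[5, 31, 7, 6] [11, 27, 34, 8]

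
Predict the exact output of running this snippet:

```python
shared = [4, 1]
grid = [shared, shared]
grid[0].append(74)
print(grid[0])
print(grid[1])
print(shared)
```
[4, 1, 74]
[4, 1, 74]
[4, 1, 74]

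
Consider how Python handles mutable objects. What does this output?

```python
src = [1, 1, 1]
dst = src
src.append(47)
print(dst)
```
[1, 1, 1, 47]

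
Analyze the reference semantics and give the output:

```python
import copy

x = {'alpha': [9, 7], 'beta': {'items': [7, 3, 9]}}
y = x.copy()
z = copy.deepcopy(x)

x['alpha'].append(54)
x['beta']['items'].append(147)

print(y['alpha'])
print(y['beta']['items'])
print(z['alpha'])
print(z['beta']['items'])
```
[9, 7, 54]
[7, 3, 9, 147]
[9, 7]
[7, 3, 9]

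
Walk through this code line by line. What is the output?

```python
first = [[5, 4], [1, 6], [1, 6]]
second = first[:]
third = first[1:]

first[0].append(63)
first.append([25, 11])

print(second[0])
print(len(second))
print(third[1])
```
[5, 4, 63]
3
[1, 6]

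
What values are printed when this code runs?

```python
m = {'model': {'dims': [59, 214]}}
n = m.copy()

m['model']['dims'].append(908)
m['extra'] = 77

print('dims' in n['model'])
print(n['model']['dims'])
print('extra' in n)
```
True
[59, 214, 908]
False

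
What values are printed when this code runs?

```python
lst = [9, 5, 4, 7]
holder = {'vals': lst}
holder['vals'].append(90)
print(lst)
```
[9, 5, 4, 7, 90]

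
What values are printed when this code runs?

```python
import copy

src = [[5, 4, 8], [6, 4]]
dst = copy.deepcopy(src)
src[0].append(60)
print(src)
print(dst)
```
[[5, 4, 8, 60], [6, 4]]
[[5, 4, 8], [6, 4]]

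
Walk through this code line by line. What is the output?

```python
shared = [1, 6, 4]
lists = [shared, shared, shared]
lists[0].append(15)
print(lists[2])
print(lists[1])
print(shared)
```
[1, 6, 4, 15]
[1, 6, 4, 15]
[1, 6, 4, 15]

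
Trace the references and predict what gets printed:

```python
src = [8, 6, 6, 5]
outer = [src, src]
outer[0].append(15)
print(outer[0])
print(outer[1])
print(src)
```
[8, 6, 6, 5, 15]
[8, 6, 6, 5, 15]
[8, 6, 6, 5, 15]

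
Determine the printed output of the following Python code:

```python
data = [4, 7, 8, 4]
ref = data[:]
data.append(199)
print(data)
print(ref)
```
[4, 7, 8, 4, 199]
[4, 7, 8, 4]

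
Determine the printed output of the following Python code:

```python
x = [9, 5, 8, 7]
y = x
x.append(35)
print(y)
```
[9, 5, 8, 7, 35]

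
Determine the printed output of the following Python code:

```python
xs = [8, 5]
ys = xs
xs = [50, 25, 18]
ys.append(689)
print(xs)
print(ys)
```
[50, 25, 18]
[8, 5, 689]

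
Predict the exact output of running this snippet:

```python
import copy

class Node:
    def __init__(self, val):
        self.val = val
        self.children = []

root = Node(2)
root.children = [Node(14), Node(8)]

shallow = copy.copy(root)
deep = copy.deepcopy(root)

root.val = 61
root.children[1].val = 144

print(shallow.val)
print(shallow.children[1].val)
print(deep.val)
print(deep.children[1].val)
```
2
144
2
8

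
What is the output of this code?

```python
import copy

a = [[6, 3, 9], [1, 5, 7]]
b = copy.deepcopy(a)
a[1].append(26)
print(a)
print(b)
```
[[6, 3, 9], [1, 5, 7, 26]]
[[6, 3, 9], [1, 5, 7]]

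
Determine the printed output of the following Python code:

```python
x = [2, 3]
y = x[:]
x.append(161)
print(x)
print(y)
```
[2, 3, 161]
[2, 3]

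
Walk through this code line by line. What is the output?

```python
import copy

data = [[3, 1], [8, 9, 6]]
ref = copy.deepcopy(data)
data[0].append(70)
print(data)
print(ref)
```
[[3, 1, 70], [8, 9, 6]]
[[3, 1], [8, 9, 6]]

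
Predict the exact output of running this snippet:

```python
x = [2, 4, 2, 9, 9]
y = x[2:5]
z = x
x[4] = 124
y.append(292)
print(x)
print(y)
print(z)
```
[2, 4, 2, 9, 124]
[2, 9, 9, 292]
[2, 4, 2, 9, 124]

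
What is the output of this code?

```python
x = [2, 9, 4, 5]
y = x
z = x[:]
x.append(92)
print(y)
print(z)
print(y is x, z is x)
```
[2, 9, 4, 5, 92]
[2, 9, 4, 5]
True False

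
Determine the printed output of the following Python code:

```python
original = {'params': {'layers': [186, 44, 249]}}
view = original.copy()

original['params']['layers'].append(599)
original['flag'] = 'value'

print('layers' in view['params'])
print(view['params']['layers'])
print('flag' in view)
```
True
[186, 44, 249, 599]
False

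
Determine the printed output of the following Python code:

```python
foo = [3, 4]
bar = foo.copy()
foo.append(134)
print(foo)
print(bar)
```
[3, 4, 134]
[3, 4]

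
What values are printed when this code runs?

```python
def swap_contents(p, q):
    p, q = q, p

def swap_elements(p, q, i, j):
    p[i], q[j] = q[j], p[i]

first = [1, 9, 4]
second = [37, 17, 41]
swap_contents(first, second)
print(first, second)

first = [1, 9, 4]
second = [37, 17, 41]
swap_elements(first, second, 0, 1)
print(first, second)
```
[1, 9, 4] [37, 17, 41]
[17, 9, 4] [37, 1, 41]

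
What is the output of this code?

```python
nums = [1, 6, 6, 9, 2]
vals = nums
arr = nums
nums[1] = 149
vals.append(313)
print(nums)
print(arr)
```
[1, 149, 6, 9, 2, 313]
[1, 149, 6, 9, 2, 313]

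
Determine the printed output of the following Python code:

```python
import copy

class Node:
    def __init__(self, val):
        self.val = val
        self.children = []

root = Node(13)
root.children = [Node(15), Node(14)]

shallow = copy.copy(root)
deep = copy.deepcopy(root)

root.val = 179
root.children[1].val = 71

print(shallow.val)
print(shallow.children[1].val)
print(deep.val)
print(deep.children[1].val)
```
13
71
13
14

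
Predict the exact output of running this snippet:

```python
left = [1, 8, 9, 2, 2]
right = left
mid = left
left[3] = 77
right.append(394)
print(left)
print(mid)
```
[1, 8, 9, 77, 2, 394]
[1, 8, 9, 77, 2, 394]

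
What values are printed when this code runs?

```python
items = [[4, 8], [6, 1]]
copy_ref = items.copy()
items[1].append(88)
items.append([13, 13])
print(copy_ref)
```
[[4, 8], [6, 1, 88]]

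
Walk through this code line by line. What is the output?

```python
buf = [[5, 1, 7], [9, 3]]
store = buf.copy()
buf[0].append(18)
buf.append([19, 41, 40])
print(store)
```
[[5, 1, 7, 18], [9, 3]]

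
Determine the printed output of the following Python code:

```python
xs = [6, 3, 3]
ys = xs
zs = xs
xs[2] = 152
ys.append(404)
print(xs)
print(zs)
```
[6, 3, 152, 404]
[6, 3, 152, 404]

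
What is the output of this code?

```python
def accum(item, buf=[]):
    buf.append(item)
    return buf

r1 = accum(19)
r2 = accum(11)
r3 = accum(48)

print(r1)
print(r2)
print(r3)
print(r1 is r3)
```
[19, 11, 48]
[19, 11, 48]
[19, 11, 48]
True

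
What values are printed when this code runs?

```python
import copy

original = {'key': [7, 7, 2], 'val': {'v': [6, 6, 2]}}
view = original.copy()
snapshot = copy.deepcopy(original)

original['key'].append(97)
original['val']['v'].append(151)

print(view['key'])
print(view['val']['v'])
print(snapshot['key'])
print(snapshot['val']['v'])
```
[7, 7, 2, 97]
[6, 6, 2, 151]
[7, 7, 2]
[6, 6, 2]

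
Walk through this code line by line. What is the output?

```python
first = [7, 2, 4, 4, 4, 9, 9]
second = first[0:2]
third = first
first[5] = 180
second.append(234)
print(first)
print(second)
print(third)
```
[7, 2, 4, 4, 4, 180, 9]
[7, 2, 234]
[7, 2, 4, 4, 4, 180, 9]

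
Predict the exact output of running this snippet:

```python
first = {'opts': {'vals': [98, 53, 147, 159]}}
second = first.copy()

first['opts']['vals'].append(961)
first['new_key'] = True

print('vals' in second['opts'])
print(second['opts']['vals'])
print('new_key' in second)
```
True
[98, 53, 147, 159, 961]
False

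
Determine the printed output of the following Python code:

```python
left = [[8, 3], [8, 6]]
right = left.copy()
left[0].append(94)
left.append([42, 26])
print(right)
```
[[8, 3, 94], [8, 6]]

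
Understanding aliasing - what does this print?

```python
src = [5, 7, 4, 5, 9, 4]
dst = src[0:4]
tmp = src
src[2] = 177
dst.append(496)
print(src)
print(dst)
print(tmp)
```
[5, 7, 177, 5, 9, 4]
[5, 7, 4, 5, 496]
[5, 7, 177, 5, 9, 4]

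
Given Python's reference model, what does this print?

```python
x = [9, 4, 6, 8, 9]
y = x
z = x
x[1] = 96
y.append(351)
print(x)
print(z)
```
[9, 96, 6, 8, 9, 351]
[9, 96, 6, 8, 9, 351]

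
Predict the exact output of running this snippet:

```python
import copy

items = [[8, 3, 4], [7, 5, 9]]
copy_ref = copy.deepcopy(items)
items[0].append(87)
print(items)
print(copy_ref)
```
[[8, 3, 4, 87], [7, 5, 9]]
[[8, 3, 4], [7, 5, 9]]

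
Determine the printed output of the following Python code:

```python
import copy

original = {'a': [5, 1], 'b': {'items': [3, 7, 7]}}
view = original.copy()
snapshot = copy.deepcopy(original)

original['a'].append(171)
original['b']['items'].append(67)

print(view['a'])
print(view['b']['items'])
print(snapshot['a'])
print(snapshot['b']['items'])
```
[5, 1, 171]
[3, 7, 7, 67]
[5, 1]
[3, 7, 7]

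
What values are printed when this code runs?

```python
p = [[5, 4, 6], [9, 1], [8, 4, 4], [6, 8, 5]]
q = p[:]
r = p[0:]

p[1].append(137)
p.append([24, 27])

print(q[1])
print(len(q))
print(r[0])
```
[9, 1, 137]
4
[5, 4, 6]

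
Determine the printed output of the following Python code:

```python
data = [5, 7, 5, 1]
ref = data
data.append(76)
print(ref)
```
[5, 7, 5, 1, 76]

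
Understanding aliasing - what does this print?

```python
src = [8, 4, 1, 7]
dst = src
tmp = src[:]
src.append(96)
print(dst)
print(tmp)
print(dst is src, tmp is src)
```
[8, 4, 1, 7, 96]
[8, 4, 1, 7]
True False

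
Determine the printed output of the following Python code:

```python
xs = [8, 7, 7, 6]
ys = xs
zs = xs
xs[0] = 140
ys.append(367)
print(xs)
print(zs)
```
[140, 7, 7, 6, 367]
[140, 7, 7, 6, 367]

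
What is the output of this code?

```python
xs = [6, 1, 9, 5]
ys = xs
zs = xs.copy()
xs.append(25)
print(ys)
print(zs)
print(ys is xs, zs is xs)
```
[6, 1, 9, 5, 25]
[6, 1, 9, 5]
True False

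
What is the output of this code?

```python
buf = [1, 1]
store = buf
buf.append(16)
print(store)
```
[1, 1, 16]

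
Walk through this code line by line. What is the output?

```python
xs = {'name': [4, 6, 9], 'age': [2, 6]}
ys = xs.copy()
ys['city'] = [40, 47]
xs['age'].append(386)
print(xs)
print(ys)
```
{'name': [4, 6, 9], 'age': [2, 6, 386]}
{'name': [4, 6, 9], 'age': [2, 6, 386], 'city': [40, 47]}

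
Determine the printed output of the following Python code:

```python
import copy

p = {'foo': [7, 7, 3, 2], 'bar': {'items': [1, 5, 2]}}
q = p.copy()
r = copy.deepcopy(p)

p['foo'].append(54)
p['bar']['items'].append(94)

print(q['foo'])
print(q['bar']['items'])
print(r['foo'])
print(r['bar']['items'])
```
[7, 7, 3, 2, 54]
[1, 5, 2, 94]
[7, 7, 3, 2]
[1, 5, 2]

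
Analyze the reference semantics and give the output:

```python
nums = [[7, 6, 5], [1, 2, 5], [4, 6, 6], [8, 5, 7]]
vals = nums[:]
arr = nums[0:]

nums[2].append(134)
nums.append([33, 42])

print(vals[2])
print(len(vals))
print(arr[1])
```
[4, 6, 6, 134]
4
[1, 2, 5]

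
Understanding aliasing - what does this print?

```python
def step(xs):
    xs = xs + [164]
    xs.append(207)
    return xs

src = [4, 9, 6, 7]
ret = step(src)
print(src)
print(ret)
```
[4, 9, 6, 7]
[4, 9, 6, 7, 164, 207]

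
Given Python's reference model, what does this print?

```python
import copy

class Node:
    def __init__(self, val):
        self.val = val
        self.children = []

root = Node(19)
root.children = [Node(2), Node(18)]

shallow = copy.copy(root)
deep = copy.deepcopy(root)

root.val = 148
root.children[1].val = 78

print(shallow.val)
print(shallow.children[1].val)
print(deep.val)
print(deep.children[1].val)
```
19
78
19
18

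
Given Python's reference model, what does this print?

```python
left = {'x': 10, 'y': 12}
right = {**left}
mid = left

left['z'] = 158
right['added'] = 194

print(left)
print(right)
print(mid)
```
{'x': 10, 'y': 12, 'z': 158}
{'x': 10, 'y': 12, 'added': 194}
{'x': 10, 'y': 12, 'z': 158}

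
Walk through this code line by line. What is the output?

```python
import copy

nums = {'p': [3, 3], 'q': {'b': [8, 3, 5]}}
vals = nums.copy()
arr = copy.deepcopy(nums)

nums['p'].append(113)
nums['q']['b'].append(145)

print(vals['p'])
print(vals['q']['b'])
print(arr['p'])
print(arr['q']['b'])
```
[3, 3, 113]
[8, 3, 5, 145]
[3, 3]
[8, 3, 5]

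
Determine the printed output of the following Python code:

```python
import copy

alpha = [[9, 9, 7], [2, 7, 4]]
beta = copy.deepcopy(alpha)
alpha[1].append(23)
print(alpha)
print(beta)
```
[[9, 9, 7], [2, 7, 4, 23]]
[[9, 9, 7], [2, 7, 4]]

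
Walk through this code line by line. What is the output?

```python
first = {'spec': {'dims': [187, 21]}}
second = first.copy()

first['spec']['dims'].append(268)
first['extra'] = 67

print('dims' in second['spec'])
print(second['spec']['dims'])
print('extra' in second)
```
True
[187, 21, 268]
False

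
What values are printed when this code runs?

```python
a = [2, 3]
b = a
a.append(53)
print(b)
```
[2, 3, 53]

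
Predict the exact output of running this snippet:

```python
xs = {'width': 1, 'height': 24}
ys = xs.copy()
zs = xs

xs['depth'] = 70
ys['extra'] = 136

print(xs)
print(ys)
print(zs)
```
{'width': 1, 'height': 24, 'depth': 70}
{'width': 1, 'height': 24, 'extra': 136}
{'width': 1, 'height': 24, 'depth': 70}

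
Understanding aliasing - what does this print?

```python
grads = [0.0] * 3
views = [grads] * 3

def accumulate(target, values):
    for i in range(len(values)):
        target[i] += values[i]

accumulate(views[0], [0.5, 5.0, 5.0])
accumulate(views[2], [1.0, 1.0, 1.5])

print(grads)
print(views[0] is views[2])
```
[1.5, 6.0, 6.5]
True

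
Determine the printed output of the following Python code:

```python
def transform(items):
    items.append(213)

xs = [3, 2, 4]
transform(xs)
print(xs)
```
[3, 2, 4, 213]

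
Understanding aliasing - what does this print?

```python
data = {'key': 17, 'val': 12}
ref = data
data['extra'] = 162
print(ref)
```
{'key': 17, 'val': 12, 'extra': 162}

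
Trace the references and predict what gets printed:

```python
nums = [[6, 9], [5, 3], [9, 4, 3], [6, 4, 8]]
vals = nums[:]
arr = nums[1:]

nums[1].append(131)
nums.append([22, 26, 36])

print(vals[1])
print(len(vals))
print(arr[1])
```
[5, 3, 131]
4
[9, 4, 3]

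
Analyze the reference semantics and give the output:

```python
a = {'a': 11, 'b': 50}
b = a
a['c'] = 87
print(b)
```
{'a': 11, 'b': 50, 'c': 87}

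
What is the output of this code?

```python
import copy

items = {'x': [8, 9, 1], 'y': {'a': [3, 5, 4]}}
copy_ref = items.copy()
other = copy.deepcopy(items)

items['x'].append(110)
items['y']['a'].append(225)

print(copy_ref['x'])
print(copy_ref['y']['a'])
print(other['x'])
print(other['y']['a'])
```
[8, 9, 1, 110]
[3, 5, 4, 225]
[8, 9, 1]
[3, 5, 4]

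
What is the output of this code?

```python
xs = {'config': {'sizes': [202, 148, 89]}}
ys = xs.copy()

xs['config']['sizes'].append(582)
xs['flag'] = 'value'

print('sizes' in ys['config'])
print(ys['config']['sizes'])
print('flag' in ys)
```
True
[202, 148, 89, 582]
False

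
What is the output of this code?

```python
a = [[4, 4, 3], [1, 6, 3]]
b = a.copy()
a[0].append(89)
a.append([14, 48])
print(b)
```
[[4, 4, 3, 89], [1, 6, 3]]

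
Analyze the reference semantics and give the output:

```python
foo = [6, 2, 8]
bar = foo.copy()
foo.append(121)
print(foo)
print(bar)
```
[6, 2, 8, 121]
[6, 2, 8]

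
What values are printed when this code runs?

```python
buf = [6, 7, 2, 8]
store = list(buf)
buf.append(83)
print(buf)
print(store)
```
[6, 7, 2, 8, 83]
[6, 7, 2, 8]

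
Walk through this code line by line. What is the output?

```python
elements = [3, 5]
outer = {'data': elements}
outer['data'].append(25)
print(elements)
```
[3, 5, 25]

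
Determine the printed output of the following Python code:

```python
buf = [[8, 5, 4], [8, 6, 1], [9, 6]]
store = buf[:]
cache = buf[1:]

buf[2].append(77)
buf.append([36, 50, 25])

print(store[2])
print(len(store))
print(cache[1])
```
[9, 6, 77]
3
[9, 6, 77]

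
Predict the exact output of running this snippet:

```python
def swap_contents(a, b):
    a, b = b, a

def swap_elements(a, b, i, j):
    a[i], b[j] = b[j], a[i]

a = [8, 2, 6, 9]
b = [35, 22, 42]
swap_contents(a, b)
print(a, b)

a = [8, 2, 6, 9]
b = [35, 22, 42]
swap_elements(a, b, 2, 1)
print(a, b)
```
[8, 2, 6, 9] [35, 22, 42]
[8, 2, 22, 9] [35, 6, 42]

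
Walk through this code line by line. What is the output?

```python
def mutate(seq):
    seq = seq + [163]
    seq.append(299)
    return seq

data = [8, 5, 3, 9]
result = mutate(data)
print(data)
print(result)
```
[8, 5, 3, 9]
[8, 5, 3, 9, 163, 299]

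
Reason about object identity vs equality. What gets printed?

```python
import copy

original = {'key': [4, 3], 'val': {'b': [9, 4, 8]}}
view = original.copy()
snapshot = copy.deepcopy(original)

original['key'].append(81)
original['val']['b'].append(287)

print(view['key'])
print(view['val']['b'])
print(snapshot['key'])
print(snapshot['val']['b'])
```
[4, 3, 81]
[9, 4, 8, 287]
[4, 3]
[9, 4, 8]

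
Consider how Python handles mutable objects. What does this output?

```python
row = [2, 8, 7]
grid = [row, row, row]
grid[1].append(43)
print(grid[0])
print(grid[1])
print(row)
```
[2, 8, 7, 43]
[2, 8, 7, 43]
[2, 8, 7, 43]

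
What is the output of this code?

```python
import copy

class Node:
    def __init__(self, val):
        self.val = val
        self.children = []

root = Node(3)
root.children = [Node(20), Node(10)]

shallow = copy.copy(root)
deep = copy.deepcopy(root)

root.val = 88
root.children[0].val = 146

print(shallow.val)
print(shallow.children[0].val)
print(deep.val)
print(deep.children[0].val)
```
3
146
3
20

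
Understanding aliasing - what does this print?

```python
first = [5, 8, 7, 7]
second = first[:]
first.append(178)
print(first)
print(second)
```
[5, 8, 7, 7, 178]
[5, 8, 7, 7]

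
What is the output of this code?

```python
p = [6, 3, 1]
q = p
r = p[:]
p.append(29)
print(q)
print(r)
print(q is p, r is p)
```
[6, 3, 1, 29]
[6, 3, 1]
True False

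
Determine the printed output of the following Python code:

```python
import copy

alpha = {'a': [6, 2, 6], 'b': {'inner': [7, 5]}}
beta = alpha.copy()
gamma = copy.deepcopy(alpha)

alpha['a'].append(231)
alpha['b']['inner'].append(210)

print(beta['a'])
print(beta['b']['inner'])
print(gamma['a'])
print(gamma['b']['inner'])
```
[6, 2, 6, 231]
[7, 5, 210]
[6, 2, 6]
[7, 5]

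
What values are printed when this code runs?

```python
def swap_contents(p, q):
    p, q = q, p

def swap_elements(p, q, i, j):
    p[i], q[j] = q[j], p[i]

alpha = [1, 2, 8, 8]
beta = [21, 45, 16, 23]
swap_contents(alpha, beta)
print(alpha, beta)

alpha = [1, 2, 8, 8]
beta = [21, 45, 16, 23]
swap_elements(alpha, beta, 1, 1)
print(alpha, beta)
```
[1, 2, 8, 8] [21, 45, 16, 23]
[1, 45, 8, 8] [21, 2, 16, 23]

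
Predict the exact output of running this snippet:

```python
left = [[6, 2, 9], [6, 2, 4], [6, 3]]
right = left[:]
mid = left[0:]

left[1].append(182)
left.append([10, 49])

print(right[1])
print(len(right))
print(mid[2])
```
[6, 2, 4, 182]
3
[6, 3]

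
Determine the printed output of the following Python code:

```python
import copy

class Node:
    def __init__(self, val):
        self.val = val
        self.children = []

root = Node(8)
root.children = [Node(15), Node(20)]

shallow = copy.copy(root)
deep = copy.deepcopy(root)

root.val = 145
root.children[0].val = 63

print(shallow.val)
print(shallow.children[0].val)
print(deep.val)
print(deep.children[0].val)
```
8
63
8
15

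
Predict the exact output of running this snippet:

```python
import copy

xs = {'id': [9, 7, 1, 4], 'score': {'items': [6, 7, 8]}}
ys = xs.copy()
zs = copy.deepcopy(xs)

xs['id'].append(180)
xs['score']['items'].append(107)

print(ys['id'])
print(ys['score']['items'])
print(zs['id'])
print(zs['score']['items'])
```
[9, 7, 1, 4, 180]
[6, 7, 8, 107]
[9, 7, 1, 4]
[6, 7, 8]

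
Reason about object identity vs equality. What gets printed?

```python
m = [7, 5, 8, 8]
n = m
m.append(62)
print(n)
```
[7, 5, 8, 8, 62]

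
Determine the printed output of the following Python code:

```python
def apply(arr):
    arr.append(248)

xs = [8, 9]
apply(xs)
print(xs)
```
[8, 9, 248]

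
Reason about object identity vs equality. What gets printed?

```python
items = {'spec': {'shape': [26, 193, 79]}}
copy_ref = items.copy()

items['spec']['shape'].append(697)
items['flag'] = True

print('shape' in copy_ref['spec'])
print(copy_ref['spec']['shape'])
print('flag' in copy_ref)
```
True
[26, 193, 79, 697]
False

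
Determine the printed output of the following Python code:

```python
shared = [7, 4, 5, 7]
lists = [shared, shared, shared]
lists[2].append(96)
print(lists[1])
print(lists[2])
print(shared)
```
[7, 4, 5, 7, 96]
[7, 4, 5, 7, 96]
[7, 4, 5, 7, 96]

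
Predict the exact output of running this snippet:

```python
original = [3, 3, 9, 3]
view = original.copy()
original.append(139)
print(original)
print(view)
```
[3, 3, 9, 3, 139]
[3, 3, 9, 3]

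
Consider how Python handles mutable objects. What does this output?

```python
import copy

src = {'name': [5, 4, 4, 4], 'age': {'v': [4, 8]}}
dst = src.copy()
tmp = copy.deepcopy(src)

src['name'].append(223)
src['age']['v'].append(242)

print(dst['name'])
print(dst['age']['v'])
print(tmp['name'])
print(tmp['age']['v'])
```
[5, 4, 4, 4, 223]
[4, 8, 242]
[5, 4, 4, 4]
[4, 8]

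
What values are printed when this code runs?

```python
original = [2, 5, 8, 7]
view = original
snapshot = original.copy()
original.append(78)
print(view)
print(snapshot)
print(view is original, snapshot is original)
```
[2, 5, 8, 7, 78]
[2, 5, 8, 7]
True False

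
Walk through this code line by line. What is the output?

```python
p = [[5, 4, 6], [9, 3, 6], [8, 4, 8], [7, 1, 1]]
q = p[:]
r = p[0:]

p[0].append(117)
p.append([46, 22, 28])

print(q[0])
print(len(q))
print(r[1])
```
[5, 4, 6, 117]
4
[9, 3, 6]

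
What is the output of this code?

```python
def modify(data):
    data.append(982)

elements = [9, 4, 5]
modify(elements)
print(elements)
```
[9, 4, 5, 982]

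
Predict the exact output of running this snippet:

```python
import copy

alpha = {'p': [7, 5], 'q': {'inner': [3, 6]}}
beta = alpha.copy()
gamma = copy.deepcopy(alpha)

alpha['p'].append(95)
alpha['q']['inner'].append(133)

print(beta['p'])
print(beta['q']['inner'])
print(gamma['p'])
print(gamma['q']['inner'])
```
[7, 5, 95]
[3, 6, 133]
[7, 5]
[3, 6]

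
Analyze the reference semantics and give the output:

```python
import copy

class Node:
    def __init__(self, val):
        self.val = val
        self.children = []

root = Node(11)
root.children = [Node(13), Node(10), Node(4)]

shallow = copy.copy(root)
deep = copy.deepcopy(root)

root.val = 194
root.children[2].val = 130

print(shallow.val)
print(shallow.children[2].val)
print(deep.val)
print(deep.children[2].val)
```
11
130
11
4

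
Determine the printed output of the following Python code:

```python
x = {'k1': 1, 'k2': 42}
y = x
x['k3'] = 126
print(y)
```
{'k1': 1, 'k2': 42, 'k3': 126}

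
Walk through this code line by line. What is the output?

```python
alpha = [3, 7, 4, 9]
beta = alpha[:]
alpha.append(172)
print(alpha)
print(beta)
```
[3, 7, 4, 9, 172]
[3, 7, 4, 9]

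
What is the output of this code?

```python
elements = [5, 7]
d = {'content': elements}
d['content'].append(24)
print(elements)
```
[5, 7, 24]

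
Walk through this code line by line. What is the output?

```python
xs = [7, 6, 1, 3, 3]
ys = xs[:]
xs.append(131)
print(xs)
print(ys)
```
[7, 6, 1, 3, 3, 131]
[7, 6, 1, 3, 3]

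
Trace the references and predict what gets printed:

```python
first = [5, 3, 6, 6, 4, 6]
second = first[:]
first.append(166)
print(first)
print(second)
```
[5, 3, 6, 6, 4, 6, 166]
[5, 3, 6, 6, 4, 6]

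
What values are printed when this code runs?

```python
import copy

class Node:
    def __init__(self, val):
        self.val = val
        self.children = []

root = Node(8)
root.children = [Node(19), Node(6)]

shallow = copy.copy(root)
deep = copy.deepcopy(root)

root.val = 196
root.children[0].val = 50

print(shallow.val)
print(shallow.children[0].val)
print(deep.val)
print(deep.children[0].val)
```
8
50
8
19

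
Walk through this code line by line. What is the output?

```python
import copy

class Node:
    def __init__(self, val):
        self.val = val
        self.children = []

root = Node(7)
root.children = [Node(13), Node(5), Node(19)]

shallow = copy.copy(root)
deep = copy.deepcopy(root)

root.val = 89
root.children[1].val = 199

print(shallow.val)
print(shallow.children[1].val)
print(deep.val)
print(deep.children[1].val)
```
7
199
7
5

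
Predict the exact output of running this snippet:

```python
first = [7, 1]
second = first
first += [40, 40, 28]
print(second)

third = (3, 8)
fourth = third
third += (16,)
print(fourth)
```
[7, 1, 40, 40, 28]
(3, 8)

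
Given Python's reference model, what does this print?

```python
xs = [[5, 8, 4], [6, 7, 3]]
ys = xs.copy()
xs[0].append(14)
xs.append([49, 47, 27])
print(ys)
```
[[5, 8, 4, 14], [6, 7, 3]]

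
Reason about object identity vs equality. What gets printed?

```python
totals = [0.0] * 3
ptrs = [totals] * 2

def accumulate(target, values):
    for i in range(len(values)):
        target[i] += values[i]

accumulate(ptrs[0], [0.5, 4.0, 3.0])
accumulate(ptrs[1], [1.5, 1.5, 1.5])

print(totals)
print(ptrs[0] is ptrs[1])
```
[2.0, 5.5, 4.5]
True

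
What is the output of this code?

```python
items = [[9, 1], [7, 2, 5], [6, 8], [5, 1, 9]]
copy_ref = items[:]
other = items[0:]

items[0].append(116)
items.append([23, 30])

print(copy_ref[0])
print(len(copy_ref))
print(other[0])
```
[9, 1, 116]
4
[9, 1, 116]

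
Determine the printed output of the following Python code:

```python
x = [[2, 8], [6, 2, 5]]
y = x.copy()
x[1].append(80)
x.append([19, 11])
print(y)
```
[[2, 8], [6, 2, 5, 80]]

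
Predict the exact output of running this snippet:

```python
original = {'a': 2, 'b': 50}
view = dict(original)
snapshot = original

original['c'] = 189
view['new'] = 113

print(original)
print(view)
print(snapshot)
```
{'a': 2, 'b': 50, 'c': 189}
{'a': 2, 'b': 50, 'new': 113}
{'a': 2, 'b': 50, 'c': 189}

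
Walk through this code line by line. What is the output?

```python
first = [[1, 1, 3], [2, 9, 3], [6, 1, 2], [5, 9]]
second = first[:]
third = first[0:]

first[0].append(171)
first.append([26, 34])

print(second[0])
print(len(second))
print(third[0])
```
[1, 1, 3, 171]
4
[1, 1, 3, 171]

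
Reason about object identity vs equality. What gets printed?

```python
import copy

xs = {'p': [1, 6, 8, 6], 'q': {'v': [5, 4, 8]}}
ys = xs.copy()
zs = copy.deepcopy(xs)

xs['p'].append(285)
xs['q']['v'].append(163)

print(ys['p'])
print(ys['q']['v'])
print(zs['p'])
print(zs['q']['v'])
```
[1, 6, 8, 6, 285]
[5, 4, 8, 163]
[1, 6, 8, 6]
[5, 4, 8]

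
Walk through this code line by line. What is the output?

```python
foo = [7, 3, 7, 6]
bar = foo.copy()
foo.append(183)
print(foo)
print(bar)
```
[7, 3, 7, 6, 183]
[7, 3, 7, 6]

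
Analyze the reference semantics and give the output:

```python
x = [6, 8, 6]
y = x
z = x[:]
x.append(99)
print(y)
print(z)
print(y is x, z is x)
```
[6, 8, 6, 99]
[6, 8, 6]
True False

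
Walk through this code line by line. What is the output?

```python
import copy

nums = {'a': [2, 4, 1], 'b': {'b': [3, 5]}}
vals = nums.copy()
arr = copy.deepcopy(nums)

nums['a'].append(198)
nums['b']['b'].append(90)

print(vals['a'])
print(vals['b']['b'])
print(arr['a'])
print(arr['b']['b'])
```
[2, 4, 1, 198]
[3, 5, 90]
[2, 4, 1]
[3, 5]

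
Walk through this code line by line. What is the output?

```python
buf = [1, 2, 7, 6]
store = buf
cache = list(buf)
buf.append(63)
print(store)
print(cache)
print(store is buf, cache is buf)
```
[1, 2, 7, 6, 63]
[1, 2, 7, 6]
True False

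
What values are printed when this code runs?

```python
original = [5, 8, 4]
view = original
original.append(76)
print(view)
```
[5, 8, 4, 76]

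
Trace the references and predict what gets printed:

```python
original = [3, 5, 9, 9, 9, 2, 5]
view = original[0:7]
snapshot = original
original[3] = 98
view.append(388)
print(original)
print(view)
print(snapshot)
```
[3, 5, 9, 98, 9, 2, 5]
[3, 5, 9, 9, 9, 2, 5, 388]
[3, 5, 9, 98, 9, 2, 5]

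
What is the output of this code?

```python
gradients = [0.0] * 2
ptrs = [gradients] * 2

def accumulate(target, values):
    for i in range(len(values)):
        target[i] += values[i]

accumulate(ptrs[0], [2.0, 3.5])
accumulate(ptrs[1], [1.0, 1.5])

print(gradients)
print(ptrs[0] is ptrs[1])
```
[3.0, 5.0]
True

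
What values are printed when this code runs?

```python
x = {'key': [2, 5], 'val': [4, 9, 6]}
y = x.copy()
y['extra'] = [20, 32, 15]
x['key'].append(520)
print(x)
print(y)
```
{'key': [2, 5, 520], 'val': [4, 9, 6]}
{'key': [2, 5, 520], 'val': [4, 9, 6], 'extra': [20, 32, 15]}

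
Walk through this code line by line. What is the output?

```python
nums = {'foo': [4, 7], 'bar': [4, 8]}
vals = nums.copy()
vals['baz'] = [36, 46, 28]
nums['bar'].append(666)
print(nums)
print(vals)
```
{'foo': [4, 7], 'bar': [4, 8, 666]}
{'foo': [4, 7], 'bar': [4, 8, 666], 'baz': [36, 46, 28]}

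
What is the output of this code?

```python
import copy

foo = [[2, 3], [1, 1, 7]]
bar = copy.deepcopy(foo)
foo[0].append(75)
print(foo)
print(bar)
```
[[2, 3, 75], [1, 1, 7]]
[[2, 3], [1, 1, 7]]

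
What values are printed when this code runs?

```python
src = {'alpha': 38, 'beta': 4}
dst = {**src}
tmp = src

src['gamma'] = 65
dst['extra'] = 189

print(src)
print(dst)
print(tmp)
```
{'alpha': 38, 'beta': 4, 'gamma': 65}
{'alpha': 38, 'beta': 4, 'extra': 189}
{'alpha': 38, 'beta': 4, 'gamma': 65}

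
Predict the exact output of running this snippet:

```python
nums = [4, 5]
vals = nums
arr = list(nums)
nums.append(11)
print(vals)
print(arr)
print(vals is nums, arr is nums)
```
[4, 5, 11]
[4, 5]
True False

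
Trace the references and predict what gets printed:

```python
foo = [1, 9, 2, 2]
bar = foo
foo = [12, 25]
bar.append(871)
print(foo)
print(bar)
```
[12, 25]
[1, 9, 2, 2, 871]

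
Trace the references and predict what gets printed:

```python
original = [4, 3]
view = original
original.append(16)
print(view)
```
[4, 3, 16]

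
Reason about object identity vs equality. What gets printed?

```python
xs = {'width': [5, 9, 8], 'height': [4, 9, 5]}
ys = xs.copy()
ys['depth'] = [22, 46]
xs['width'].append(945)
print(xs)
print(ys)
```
{'width': [5, 9, 8, 945], 'height': [4, 9, 5]}
{'width': [5, 9, 8, 945], 'height': [4, 9, 5], 'depth': [22, 46]}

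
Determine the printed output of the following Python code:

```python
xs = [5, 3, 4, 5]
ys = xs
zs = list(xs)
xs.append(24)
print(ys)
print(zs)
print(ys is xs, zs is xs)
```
[5, 3, 4, 5, 24]
[5, 3, 4, 5]
True False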